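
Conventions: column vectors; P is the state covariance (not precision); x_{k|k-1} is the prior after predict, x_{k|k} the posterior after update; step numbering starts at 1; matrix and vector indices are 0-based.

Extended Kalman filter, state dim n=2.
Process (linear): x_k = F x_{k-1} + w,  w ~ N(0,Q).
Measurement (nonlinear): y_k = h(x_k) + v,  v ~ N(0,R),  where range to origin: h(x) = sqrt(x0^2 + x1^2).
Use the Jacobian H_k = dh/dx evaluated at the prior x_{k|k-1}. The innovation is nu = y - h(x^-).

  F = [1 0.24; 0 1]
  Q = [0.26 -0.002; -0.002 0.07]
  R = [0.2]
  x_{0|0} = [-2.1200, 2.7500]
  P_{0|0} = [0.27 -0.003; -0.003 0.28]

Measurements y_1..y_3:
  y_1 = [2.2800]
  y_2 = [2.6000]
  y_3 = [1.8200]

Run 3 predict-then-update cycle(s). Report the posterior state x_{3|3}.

step 1: x^-=[-1.4600, 2.7500]  P^-=[0.5447 0.0622; 0.0622 0.3500]  H_jac=[-0.4689 0.8832]  S=[0.5413]  K=[-0.3704; 0.5172]  nu=[-0.8335]  x^+=[-1.1513, 2.3189]  P^+=[0.4704 0.1659; 0.1659 0.2052]
step 2: x^-=[-0.5948, 2.3189]  P^-=[0.8219 0.2131; 0.2131 0.2752]  H_jac=[-0.2484 0.9686]  S=[0.4064]  K=[0.0056; 0.5257]  nu=[0.2061]  x^+=[-0.5936, 2.4272]  P^+=[0.8219 0.2119; 0.2119 0.1629]
step 3: x^-=[-0.0111, 2.4272]  P^-=[1.1930 0.2490; 0.2490 0.2329]  H_jac=[-0.0046 1.0000]  S=[0.4306]  K=[0.5657; 0.5382]  nu=[-0.6072]  x^+=[-0.3546, 2.1004]  P^+=[1.0552 0.1179; 0.1179 0.1082]

x_post = [-0.3546, 2.1004]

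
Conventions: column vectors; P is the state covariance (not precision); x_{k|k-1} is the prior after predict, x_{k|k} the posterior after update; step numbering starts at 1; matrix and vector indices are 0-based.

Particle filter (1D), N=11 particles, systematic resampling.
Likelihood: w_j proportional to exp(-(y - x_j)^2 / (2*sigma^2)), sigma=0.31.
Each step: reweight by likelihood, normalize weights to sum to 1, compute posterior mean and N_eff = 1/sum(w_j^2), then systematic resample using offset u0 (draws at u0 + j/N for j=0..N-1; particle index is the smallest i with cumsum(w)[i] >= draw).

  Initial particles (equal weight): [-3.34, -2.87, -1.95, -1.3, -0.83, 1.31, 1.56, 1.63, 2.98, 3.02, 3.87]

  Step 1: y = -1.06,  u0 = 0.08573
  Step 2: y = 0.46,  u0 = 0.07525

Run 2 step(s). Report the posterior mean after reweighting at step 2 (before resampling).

step 1: w=[0.0000, 0.0000, 0.0107, 0.4886, 0.5007, 0.0000, 0.0000, 0.0000, 0.0000, 0.0000, 0.0000]  mean=-1.0716  Neff=2.0427  idx=[3, 3, 3, 3, 3, 4, 4, 4, 4, 4, 4]
step 2: w=[0.0001, 0.0001, 0.0001, 0.0001, 0.0001, 0.1666, 0.1666, 0.1666, 0.1666, 0.1666, 0.1666]  mean=-0.8302  Neff=6.0058  idx=[5, 5, 6, 7, 7, 8, 8, 9, 9, 10, 10]

post_mean = -0.8302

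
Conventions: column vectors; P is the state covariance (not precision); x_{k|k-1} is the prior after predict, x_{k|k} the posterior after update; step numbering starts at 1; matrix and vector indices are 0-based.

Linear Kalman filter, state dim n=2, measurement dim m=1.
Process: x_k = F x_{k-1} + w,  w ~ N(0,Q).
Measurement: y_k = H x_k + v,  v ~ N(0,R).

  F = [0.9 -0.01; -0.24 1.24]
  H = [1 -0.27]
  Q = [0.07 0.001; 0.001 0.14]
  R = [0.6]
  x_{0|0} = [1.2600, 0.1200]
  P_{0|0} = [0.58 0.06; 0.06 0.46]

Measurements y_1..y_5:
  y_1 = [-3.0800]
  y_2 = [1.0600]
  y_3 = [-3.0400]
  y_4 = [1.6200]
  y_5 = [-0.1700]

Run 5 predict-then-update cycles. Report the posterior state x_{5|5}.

x_post = [-0.0598, 0.8212]

step 1: x^-=[1.1328, -0.1536]  P^-=[0.5388 -0.0629; -0.0629 0.8450]  S=[1.2343]  K=[0.4502; -0.2358]  nu=[-4.2543]  x^+=[-0.7827, 0.8495]  P^+=[0.2885 0.0682; 0.0682 0.7764]
step 2: x^-=[-0.7129, 1.2412]  P^-=[0.3026 0.0053; 0.0053 1.3098]  S=[0.9952]  K=[0.3026; -0.3501]  nu=[2.1080]  x^+=[-0.0750, 0.5033]  P^+=[0.2114 0.1107; 0.1107 1.1879]
step 3: x^-=[-0.0725, 0.6420]  P^-=[0.2394 0.0644; 0.0644 1.9127]  S=[0.9441]  K=[0.2352; -0.4788]  nu=[-2.7941]  x^+=[-0.7296, 1.9800]  P^+=[0.1872 0.1707; 0.1707 1.6963]
step 4: x^-=[-0.6765, 2.6303]  P^-=[0.2187 0.1304; 0.1304 2.6574]  S=[0.9420]  K=[0.1948; -0.6232]  nu=[3.0066]  x^+=[-0.0908, 0.7565]  P^+=[0.1830 0.2448; 0.2448 2.2915]
step 5: x^-=[-0.0893, 0.9599]  P^-=[0.2140 0.2068; 0.2068 3.5283]  S=[0.9595]  K=[0.1649; -0.7772]  nu=[0.1784]  x^+=[-0.0598, 0.8212]  P^+=[0.1880 0.3298; 0.3298 2.9487]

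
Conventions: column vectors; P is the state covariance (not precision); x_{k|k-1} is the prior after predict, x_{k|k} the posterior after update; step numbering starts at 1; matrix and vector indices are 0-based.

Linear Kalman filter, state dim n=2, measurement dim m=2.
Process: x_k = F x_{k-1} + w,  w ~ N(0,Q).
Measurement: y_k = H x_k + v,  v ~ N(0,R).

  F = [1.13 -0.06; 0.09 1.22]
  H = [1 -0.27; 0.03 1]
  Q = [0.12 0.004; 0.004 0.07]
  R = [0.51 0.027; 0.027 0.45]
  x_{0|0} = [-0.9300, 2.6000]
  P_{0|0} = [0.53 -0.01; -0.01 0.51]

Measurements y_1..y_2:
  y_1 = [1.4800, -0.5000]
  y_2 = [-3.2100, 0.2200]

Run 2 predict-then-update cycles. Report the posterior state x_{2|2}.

x_post = [-1.2434, 0.5972]

step 1: x^-=[-1.2069, 3.0883]  P^-=[0.7999 0.0068; 0.0068 0.8312]  S=[1.3669 -0.1666; -0.1666 1.2823]  K=[0.5963 0.1015; -0.0814 0.6378]  nu=[3.5207, -3.5521]  x^+=[0.5318, 0.5362]  P^+=[0.3209 0.0522; 0.0522 0.2832]
step 2: x^-=[0.5687, 0.7020]  P^-=[0.5237 0.0875; 0.0875 0.5056]  S=[1.0233 -0.0070; -0.0070 0.9613]  K=[0.4895 0.1110; -0.0443 0.5284]  nu=[-3.5892, -0.4991]  x^+=[-1.2434, 0.5972]  P^+=[0.2675 0.0551; 0.0551 0.2349]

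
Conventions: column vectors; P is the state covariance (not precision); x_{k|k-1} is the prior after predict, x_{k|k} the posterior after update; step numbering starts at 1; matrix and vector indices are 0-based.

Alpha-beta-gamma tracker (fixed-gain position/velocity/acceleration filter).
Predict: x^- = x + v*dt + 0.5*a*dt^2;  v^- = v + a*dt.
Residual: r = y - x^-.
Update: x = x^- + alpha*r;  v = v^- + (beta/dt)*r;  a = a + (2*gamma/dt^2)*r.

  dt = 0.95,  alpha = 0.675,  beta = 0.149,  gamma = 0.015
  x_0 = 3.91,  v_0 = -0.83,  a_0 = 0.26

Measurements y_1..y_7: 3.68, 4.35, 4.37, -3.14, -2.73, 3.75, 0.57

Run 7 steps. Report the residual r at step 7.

resid = -1.3334

step 1: x_pred=3.2388  r=0.4412  x^+=3.5366  v^+=-0.5138  a^+=0.2747
step 2: x_pred=3.1724  r=1.1776  x^+=3.9673  v^+=-0.0682  a^+=0.3138
step 3: x_pred=4.0441  r=0.3259  x^+=4.2641  v^+=0.2810  a^+=0.3246
step 4: x_pred=4.6776  r=-7.8176  x^+=-0.5993  v^+=-0.6367  a^+=0.0648
step 5: x_pred=-1.1749  r=-1.5551  x^+=-2.2246  v^+=-0.8190  a^+=0.0131
step 6: x_pred=-2.9968  r=6.7468  x^+=1.5573  v^+=0.2516  a^+=0.2374
step 7: x_pred=1.9034  r=-1.3334  x^+=1.0034  v^+=0.2679  a^+=0.1930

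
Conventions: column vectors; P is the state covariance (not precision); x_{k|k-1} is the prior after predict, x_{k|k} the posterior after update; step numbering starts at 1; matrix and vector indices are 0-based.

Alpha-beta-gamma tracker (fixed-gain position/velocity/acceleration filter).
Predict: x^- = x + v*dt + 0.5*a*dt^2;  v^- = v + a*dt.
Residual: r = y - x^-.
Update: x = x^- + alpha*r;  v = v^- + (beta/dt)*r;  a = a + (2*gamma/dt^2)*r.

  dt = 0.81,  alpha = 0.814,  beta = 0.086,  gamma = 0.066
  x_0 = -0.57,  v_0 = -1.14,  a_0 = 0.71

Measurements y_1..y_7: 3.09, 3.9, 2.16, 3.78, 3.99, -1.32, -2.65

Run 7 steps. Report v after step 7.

step 1: x_pred=-1.2605  r=4.3505  x^+=2.2808  v^+=-0.1030  a^+=1.5853
step 2: x_pred=2.7174  r=1.1826  x^+=3.6800  v^+=1.3066  a^+=1.8232
step 3: x_pred=5.3365  r=-3.1765  x^+=2.7508  v^+=2.4462  a^+=1.1841
step 4: x_pred=5.1207  r=-1.3407  x^+=4.0294  v^+=3.2629  a^+=0.9144
step 5: x_pred=6.9723  r=-2.9823  x^+=4.5447  v^+=3.6870  a^+=0.3144
step 6: x_pred=7.6343  r=-8.9543  x^+=0.3455  v^+=2.9909  a^+=-1.4871
step 7: x_pred=2.2803  r=-4.9303  x^+=-1.7330  v^+=1.2629  a^+=-2.4790

v_post = 1.2629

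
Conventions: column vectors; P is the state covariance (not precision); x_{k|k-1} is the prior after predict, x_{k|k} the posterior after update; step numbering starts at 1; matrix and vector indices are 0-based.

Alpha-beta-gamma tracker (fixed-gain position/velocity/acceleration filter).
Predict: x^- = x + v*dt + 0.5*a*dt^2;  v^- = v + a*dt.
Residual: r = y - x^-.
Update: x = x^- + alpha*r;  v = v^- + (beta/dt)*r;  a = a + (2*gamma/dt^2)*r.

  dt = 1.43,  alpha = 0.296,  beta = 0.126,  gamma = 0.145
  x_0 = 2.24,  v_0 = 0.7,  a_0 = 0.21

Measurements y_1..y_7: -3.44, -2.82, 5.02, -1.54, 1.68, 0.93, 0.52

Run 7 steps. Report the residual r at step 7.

step 1: x_pred=3.4557  r=-6.8957  x^+=1.4146  v^+=0.3927  a^+=-0.7679
step 2: x_pred=1.1910  r=-4.0110  x^+=0.0037  v^+=-1.0588  a^+=-1.3367
step 3: x_pred=-2.8772  r=7.8972  x^+=-0.5396  v^+=-2.2746  a^+=-0.2168
step 4: x_pred=-4.0139  r=2.4739  x^+=-3.2816  v^+=-2.3666  a^+=0.1340
step 5: x_pred=-6.5288  r=8.2088  x^+=-4.0990  v^+=-1.4516  a^+=1.2982
step 6: x_pred=-4.8475  r=5.7775  x^+=-3.1374  v^+=0.9138  a^+=2.1175
step 7: x_pred=0.3345  r=0.1855  x^+=0.3894  v^+=3.9582  a^+=2.1438

resid = 0.1855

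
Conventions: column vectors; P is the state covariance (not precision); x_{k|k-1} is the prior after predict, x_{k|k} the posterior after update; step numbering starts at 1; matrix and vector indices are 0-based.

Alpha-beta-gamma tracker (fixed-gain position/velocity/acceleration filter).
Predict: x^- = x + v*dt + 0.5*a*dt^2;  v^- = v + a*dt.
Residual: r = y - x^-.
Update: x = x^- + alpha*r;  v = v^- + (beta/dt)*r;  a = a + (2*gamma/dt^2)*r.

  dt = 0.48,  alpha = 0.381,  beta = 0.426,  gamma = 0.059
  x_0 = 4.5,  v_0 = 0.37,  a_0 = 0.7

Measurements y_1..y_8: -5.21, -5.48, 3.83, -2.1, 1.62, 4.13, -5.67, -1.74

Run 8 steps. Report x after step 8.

step 1: x_pred=4.7582  r=-9.9682  x^+=0.9603  v^+=-8.1408  a^+=-4.4053
step 2: x_pred=-3.4547  r=-2.0253  x^+=-4.2264  v^+=-12.0528  a^+=-5.4425
step 3: x_pred=-10.6387  r=14.4687  x^+=-5.1261  v^+=-1.8242  a^+=1.9677
step 4: x_pred=-5.7751  r=3.6751  x^+=-4.3749  v^+=2.3819  a^+=3.8498
step 5: x_pred=-2.7881  r=4.4081  x^+=-1.1086  v^+=8.1419  a^+=6.1075
step 6: x_pred=3.5031  r=0.6269  x^+=3.7420  v^+=11.6299  a^+=6.4285
step 7: x_pred=10.0649  r=-15.7349  x^+=4.0699  v^+=0.7509  a^+=-1.6301
step 8: x_pred=4.2425  r=-5.9825  x^+=1.9632  v^+=-5.3411  a^+=-4.6941

x_post = 1.9632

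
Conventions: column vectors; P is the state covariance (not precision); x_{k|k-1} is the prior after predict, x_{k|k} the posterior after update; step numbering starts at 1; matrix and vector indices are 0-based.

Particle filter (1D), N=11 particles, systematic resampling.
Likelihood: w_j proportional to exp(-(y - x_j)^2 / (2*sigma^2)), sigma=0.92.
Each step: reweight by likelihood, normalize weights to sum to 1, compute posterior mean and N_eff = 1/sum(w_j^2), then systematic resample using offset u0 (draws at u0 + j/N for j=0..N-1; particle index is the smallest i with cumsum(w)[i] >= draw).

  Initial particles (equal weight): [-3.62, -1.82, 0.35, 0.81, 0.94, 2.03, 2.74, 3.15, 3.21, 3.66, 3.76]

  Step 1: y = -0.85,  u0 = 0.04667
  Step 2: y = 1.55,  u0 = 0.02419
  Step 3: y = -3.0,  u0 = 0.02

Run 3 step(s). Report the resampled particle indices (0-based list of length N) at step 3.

step 1: w=[0.0079, 0.4197, 0.3126, 0.1437, 0.1102, 0.0055, 0.0004, 0.0001, 0.0000, 0.0000, 0.0000]  mean=-0.4506  Neff=3.2599  idx=[1, 1, 1, 1, 1, 2, 2, 2, 3, 3, 4]
step 2: w=[0.0003, 0.0003, 0.0003, 0.0003, 0.0003, 0.1207, 0.1207, 0.1207, 0.2046, 0.2046, 0.2269]  mean=0.6683  Neff=5.5891  idx=[5, 5, 6, 7, 8, 8, 9, 9, 9, 10, 10]
step 3: w=[0.2053, 0.2053, 0.2053, 0.2053, 0.0293, 0.0293, 0.0293, 0.0293, 0.0293, 0.0162, 0.0162]  mean=0.4365  Neff=5.7691  idx=[0, 0, 0, 1, 1, 2, 2, 3, 3, 4, 7]

resampled_idx = [0, 0, 0, 1, 1, 2, 2, 3, 3, 4, 7]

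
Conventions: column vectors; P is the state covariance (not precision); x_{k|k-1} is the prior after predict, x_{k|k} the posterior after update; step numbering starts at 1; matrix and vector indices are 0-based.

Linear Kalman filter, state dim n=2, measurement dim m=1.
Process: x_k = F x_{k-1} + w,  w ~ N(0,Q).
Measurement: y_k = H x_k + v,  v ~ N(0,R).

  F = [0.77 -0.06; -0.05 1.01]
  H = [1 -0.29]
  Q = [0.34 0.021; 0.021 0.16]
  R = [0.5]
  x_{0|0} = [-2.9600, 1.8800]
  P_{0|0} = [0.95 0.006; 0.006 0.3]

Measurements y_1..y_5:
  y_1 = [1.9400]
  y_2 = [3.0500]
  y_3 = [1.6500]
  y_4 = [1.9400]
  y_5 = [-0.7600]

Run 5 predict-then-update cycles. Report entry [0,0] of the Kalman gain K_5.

K[0,0] = 0.4544

step 1: x^-=[-2.3920, 2.0468]  P^-=[0.9038 -0.0291; -0.0291 0.4678]  S=[1.4600]  K=[0.6248; -0.1128]  nu=[4.9256]  x^+=[0.6855, 1.4910]  P^+=[0.3338 0.0739; 0.0739 0.4492]
step 2: x^-=[0.4384, 1.4717]  P^-=[0.5327 0.0386; 0.0386 0.6116]  S=[1.0618]  K=[0.4912; -0.1307]  nu=[3.0384]  x^+=[1.9308, 1.0745]  P^+=[0.2766 0.1068; 0.1068 0.5935]
step 3: x^-=[1.4223, 0.9887]  P^-=[0.4962 0.0577; 0.0577 0.7553]  S=[1.0263]  K=[0.4672; -0.1572]  nu=[0.5145]  x^+=[1.6626, 0.9079]  P^+=[0.2722 0.1331; 0.1331 0.7300]
step 4: x^-=[1.2258, 0.8338]  P^-=[0.4917 0.0702; 0.0702 0.8919]  S=[1.0260]  K=[0.4594; -0.1837]  nu=[0.9561]  x^+=[1.6650, 0.6582]  P^+=[0.2752 0.1568; 0.1568 0.8573]
step 5: x^-=[1.2425, 0.5815]  P^-=[0.4917 0.0808; 0.0808 1.0193]  S=[1.0306]  K=[0.4544; -0.2084]  nu=[-1.8339]  x^+=[0.4092, 0.9637]  P^+=[0.2789 0.1784; 0.1784 0.9746]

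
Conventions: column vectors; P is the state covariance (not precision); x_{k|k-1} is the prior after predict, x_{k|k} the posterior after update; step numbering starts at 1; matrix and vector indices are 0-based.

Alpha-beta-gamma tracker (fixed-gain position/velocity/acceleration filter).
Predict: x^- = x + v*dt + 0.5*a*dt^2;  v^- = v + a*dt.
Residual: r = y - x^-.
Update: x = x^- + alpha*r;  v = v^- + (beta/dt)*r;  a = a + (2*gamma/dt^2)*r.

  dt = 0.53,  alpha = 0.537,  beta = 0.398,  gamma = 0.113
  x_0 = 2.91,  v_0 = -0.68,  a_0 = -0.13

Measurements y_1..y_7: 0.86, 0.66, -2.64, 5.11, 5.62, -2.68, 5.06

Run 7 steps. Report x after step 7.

step 1: x_pred=2.5313  r=-1.6713  x^+=1.6338  v^+=-2.0040  a^+=-1.4747
step 2: x_pred=0.3646  r=0.2954  x^+=0.5232  v^+=-2.5637  a^+=-1.2370
step 3: x_pred=-1.0093  r=-1.6307  x^+=-1.8850  v^+=-4.4439  a^+=-2.5490
step 4: x_pred=-4.5983  r=9.7083  x^+=0.6151  v^+=1.4955  a^+=5.2618
step 5: x_pred=2.1467  r=3.4733  x^+=4.0119  v^+=6.8925  a^+=8.0563
step 6: x_pred=8.7964  r=-11.4764  x^+=2.6336  v^+=2.5442  a^+=-1.1771
step 7: x_pred=3.8167  r=1.2433  x^+=4.4843  v^+=2.8540  a^+=-0.1768

x_post = 4.4843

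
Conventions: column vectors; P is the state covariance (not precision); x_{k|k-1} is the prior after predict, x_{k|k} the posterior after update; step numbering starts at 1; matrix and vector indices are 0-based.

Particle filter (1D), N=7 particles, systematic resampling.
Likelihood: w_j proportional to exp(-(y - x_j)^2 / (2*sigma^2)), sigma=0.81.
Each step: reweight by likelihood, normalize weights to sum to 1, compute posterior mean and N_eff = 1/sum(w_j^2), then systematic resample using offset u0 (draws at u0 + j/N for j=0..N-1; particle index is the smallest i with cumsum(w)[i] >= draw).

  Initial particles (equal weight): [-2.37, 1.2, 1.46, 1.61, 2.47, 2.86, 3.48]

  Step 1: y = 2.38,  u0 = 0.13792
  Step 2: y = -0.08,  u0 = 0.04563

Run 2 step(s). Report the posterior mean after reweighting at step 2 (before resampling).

post_mean = 1.5797

step 1: w=[0.0000, 0.0926, 0.1404, 0.1703, 0.2659, 0.2245, 0.1064]  mean=2.2592  Neff=5.2721  idx=[2, 3, 4, 4, 5, 5, 6]
step 2: w=[0.5573, 0.3853, 0.0239, 0.0239, 0.0047, 0.0047, 0.0002]  mean=1.5797  Neff=2.1729  idx=[0, 0, 0, 0, 1, 1, 1]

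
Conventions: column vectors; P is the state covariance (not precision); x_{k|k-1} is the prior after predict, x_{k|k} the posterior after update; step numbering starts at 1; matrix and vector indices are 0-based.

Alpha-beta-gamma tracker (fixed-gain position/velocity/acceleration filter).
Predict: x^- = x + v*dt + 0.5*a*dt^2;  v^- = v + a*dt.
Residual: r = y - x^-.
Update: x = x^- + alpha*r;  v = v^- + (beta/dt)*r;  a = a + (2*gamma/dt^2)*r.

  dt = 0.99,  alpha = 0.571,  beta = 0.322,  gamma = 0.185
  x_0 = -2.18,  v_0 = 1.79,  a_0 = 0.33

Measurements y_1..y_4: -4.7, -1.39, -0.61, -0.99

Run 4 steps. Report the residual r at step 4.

step 1: x_pred=-0.2462  r=-4.4538  x^+=-2.7893  v^+=0.6681  a^+=-1.3514
step 2: x_pred=-2.7901  r=1.4001  x^+=-1.9907  v^+=-0.2144  a^+=-0.8228
step 3: x_pred=-2.6061  r=1.9961  x^+=-1.4663  v^+=-0.3797  a^+=-0.0692
step 4: x_pred=-1.8762  r=0.8862  x^+=-1.3702  v^+=-0.1600  a^+=0.2653

resid = 0.8862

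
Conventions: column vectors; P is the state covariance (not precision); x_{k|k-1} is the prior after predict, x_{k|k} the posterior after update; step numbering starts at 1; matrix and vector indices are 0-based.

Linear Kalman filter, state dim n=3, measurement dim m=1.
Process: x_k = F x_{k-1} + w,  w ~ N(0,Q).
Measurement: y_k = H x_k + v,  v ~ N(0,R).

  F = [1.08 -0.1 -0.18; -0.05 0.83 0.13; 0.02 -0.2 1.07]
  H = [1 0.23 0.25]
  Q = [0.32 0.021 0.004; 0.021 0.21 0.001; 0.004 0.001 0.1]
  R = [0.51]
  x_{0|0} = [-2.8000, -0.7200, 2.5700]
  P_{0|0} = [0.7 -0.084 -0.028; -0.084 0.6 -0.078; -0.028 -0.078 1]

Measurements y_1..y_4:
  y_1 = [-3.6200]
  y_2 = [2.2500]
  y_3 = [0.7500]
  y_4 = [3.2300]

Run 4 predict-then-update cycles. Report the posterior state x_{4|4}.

x_post = [1.5334, 0.0667, 1.6008]

step 1: x^-=[-3.4146, -0.1235, 2.8379]  P^-=[1.2011 -0.1572 -0.1699; -0.1572 0.6325 -0.0283; -0.1699 -0.0283 1.3020]  S=[1.6654]  K=[0.6740; -0.0113; 0.0895]  nu=[-0.8865]  x^+=[-4.0121, -0.1135, 2.7585]  P^+=[0.4446 -0.1445 -0.2704; -0.1445 0.6323 -0.0266; -0.2704 -0.0266 1.2887]
step 2: x^-=[-4.8182, 0.4650, 2.8941]  P^-=[1.0220 -0.2520 -0.5000; -0.2520 0.6782 0.0619; -0.5000 0.0619 1.6018]  S=[1.3092]  K=[0.6409; -0.0615; -0.0652]  nu=[6.2377]  x^+=[-0.8205, 0.0812, 2.4874]  P^+=[0.4843 -0.2004 -0.4453; -0.2004 0.6733 0.0566; -0.4453 0.0566 1.5963]
step 3: x^-=[-1.3420, 0.4318, 2.6288]  P^-=[1.1618 -0.3547 -0.7529; -0.3547 0.7367 0.1769; -0.7529 0.1769 1.9130]  S=[1.3110]  K=[0.6804; -0.1076; -0.1784]  nu=[1.3354]  x^+=[-0.4334, 0.2881, 2.3905]  P^+=[0.5549 -0.2588 -0.5937; -0.2588 0.7215 0.1518; -0.5937 0.1518 1.8713]
step 4: x^-=[-0.9272, 0.5715, 2.4916]  P^-=[1.3273 -0.4592 -0.9683; -0.4592 0.8020 0.2951; -0.9683 0.2951 2.1832]  S=[1.3547]  K=[0.7231; -0.1484; -0.2618]  nu=[3.4028]  x^+=[1.5334, 0.0667, 1.6008]  P^+=[0.6190 -0.3139 -0.7119; -0.3139 0.7722 0.2425; -0.7119 0.2425 2.0904]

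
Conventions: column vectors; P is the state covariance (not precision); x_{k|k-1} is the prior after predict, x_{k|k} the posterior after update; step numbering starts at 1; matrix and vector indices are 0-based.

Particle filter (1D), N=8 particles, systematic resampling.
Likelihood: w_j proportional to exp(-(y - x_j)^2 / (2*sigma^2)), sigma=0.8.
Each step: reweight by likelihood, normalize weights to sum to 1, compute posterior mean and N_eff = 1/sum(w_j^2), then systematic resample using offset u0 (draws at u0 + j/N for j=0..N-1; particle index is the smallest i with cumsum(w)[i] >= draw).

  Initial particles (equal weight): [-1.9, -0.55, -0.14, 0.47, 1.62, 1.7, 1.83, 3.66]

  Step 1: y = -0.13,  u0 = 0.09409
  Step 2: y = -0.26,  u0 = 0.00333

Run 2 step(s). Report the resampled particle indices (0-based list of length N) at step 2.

resampled_idx = [0, 0, 1, 2, 3, 4, 4, 5]

step 1: w=[0.0296, 0.2977, 0.3417, 0.2579, 0.0312, 0.0250, 0.0170, 0.0000]  mean=-0.0224  Neff=3.6413  idx=[1, 1, 2, 2, 2, 3, 3, 5]
step 2: w=[0.1508, 0.1508, 0.1593, 0.1593, 0.1593, 0.1062, 0.1062, 0.0080]  mean=-0.1194  Neff=6.9323  idx=[0, 0, 1, 2, 3, 4, 4, 5]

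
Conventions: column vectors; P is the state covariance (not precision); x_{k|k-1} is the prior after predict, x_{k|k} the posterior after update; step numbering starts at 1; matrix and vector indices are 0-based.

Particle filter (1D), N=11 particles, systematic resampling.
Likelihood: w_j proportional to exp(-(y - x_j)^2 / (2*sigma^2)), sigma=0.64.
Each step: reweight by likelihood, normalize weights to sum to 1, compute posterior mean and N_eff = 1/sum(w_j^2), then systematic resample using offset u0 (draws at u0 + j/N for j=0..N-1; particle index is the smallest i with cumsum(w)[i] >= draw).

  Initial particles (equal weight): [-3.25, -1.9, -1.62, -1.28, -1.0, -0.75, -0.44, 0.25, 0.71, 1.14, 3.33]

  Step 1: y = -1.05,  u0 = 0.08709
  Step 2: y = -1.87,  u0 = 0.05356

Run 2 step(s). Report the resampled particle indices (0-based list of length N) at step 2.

resampled_idx = [0, 0, 1, 1, 2, 2, 3, 4, 5, 6, 8]

step 1: w=[0.0006, 0.0879, 0.1429, 0.1991, 0.2118, 0.1903, 0.1349, 0.0270, 0.0048, 0.0006, 0.0000]  mean=-1.0584  Neff=5.9582  idx=[1, 2, 3, 3, 4, 4, 4, 5, 5, 6, 8]
step 2: w=[0.2022, 0.1876, 0.1324, 0.1324, 0.0804, 0.0804, 0.0804, 0.0438, 0.0438, 0.0167, 0.0001]  mean=-1.3411  Neff=7.4279  idx=[0, 0, 1, 1, 2, 2, 3, 4, 5, 6, 8]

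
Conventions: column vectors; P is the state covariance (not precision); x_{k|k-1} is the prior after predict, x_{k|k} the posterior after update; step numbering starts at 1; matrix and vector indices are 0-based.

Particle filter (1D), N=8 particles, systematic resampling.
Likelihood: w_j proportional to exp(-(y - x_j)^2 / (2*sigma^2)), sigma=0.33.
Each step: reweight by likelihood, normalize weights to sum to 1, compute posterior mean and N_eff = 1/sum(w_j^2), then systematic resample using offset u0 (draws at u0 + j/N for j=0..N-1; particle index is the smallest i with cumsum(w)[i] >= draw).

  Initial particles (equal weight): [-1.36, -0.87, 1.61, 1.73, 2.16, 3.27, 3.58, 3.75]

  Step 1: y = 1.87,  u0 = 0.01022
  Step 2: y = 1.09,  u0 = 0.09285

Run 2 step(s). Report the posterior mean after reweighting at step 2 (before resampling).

step 1: w=[0.0000, 0.0000, 0.3151, 0.3928, 0.2921, 0.0001, 0.0000, 0.0000]  mean=1.8179  Neff=2.9510  idx=[2, 2, 2, 3, 3, 3, 4, 4]
step 2: w=[0.2165, 0.2165, 0.2165, 0.1142, 0.1142, 0.1142, 0.0039, 0.0039]  mean=1.6554  Neff=5.5623  idx=[0, 1, 1, 2, 2, 3, 4, 5]

post_mean = 1.6554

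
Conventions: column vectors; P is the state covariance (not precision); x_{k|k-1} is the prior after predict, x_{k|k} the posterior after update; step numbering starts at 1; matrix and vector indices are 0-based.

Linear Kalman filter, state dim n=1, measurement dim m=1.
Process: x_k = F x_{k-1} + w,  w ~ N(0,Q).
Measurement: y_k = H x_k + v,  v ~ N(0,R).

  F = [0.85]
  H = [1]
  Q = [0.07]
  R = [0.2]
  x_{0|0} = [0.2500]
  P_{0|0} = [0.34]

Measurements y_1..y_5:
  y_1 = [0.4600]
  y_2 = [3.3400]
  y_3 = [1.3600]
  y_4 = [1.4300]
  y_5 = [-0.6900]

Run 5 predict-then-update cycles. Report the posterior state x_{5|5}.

step 1: x^-=[0.2125]  P^-=[0.3157]  S=[0.5157]  K=[0.6121]  nu=[0.2475]  x^+=[0.3640]  P^+=[0.1224]
step 2: x^-=[0.3094]  P^-=[0.1585]  S=[0.3585]  K=[0.4420]  nu=[3.0306]  x^+=[1.6491]  P^+=[0.0884]
step 3: x^-=[1.4017]  P^-=[0.1339]  S=[0.3339]  K=[0.4010]  nu=[-0.0417]  x^+=[1.3850]  P^+=[0.0802]
step 4: x^-=[1.1772]  P^-=[0.1279]  S=[0.3279]  K=[0.3901]  nu=[0.2528]  x^+=[1.2758]  P^+=[0.0780]
step 5: x^-=[1.0845]  P^-=[0.1264]  S=[0.3264]  K=[0.3872]  nu=[-1.7745]  x^+=[0.3974]  P^+=[0.0774]

x_post = [0.3974]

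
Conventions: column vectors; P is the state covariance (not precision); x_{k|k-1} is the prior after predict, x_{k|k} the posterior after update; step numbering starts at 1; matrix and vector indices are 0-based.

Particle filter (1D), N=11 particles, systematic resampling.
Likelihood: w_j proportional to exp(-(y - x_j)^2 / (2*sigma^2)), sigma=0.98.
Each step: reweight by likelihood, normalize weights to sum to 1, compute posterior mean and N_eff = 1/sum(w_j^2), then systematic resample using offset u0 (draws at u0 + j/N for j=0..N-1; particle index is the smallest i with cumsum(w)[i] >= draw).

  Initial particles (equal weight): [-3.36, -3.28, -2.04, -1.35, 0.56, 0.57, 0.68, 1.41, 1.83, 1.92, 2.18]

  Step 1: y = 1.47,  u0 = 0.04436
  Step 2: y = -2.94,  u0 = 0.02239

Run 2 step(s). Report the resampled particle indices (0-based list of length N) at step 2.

step 1: w=[0.0000, 0.0000, 0.0003, 0.0028, 0.1150, 0.1161, 0.1279, 0.1767, 0.1655, 0.1593, 0.1362]  mean=1.3681  Neff=6.8652  idx=[4, 5, 5, 6, 7, 7, 8, 8, 9, 9, 10]
step 2: w=[0.2743, 0.2645, 0.2645, 0.1758, 0.0085, 0.0085, 0.0012, 0.0012, 0.0007, 0.0007, 0.0002]  mean=0.6061  Neff=4.0623  idx=[0, 0, 0, 1, 1, 1, 2, 2, 2, 3, 3]

resampled_idx = [0, 0, 0, 1, 1, 1, 2, 2, 2, 3, 3]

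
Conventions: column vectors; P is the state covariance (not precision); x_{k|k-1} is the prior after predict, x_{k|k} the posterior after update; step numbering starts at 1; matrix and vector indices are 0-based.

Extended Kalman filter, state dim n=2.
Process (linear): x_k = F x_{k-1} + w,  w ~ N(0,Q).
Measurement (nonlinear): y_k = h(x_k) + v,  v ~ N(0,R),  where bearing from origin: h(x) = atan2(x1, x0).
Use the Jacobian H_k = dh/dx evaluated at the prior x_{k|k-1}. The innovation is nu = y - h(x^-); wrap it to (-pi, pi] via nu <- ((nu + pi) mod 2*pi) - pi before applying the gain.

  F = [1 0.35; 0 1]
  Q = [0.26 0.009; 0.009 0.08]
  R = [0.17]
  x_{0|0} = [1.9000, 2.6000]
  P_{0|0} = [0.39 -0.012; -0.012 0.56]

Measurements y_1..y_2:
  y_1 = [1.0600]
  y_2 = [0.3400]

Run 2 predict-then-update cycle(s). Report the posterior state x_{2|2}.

step 1: x^-=[2.8100, 2.6000]  P^-=[0.7102 0.1930; 0.1930 0.6400]  H_jac=[-0.1774 0.1917]  S=[0.2027]  K=[-0.4389; 0.4363]  nu=[0.3134]  x^+=[2.6724, 2.7368]  P^+=[0.6711 0.2318; 0.2318 0.6014]
step 2: x^-=[3.6303, 2.7368]  P^-=[1.1671 0.4513; 0.4513 0.6814]  H_jac=[-0.1324 0.1756]  S=[0.1905]  K=[-0.3951; 0.3146]  nu=[-0.3060]  x^+=[3.7512, 2.6405]  P^+=[1.1374 0.4750; 0.4750 0.6625]

x_post = [3.7512, 2.6405]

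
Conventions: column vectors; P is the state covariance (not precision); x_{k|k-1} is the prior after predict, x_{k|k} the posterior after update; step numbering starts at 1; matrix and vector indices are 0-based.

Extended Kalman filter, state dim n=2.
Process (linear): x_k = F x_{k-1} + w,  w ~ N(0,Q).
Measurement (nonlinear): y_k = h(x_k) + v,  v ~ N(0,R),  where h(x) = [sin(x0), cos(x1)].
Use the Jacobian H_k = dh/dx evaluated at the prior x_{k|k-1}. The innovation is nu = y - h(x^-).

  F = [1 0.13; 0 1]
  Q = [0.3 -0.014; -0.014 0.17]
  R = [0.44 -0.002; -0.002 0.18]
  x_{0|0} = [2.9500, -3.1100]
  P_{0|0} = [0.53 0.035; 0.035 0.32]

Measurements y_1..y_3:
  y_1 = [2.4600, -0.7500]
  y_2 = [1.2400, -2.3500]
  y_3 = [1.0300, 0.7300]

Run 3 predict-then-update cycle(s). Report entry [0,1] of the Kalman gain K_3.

step 1: x^-=[2.5457, -3.1100]  P^-=[0.8445 0.0626; 0.0626 0.4900]  H_jac=[-0.8276 0.0000; 0.0000 0.0316]  S=[1.0185 -0.0036; -0.0036 0.1805]  K=[-0.6863 -0.0029; -0.0506 0.0847]  nu=[1.8988, 0.2495]  x^+=[1.2419, -3.1849]  P^+=[0.3648 0.0271; 0.0271 0.4861]
step 2: x^-=[0.8279, -3.1849]  P^-=[0.6801 0.0763; 0.0763 0.6561]  H_jac=[0.6764 0.0000; 0.0000 -0.0433]  S=[0.7512 -0.0042; -0.0042 0.1812]  K=[0.6124 -0.0039; 0.0678 -0.1551]  nu=[0.5035, -1.3509]  x^+=[1.1415, -2.9413]  P^+=[0.3984 0.0446; 0.0446 0.6482]
step 3: x^-=[0.7591, -2.9413]  P^-=[0.7209 0.1148; 0.1148 0.8182]  H_jac=[0.7254 0.0000; 0.0000 0.1990]  S=[0.8194 0.0146; 0.0146 0.2124]  K=[0.6371 0.0639; 0.0881 0.7605]  nu=[0.3417, 1.7100]  x^+=[1.0860, -1.6107]  P^+=[0.3863 0.0514; 0.0514 0.6870]

K[0,1] = 0.0639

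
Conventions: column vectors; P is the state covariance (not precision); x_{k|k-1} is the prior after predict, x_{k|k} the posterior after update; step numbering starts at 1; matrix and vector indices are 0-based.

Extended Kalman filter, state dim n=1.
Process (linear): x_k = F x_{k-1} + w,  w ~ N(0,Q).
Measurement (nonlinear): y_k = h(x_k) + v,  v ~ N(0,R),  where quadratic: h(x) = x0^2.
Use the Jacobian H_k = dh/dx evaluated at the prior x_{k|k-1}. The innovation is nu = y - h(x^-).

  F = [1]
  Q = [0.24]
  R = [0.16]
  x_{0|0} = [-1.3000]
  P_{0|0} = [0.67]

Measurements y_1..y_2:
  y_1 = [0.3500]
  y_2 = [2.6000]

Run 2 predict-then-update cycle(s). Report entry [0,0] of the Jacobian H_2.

H_jac[0,0] = -1.5954

step 1: x^-=[-1.3000]  P^-=[0.9100]  H_jac=[-2.6000]  S=[6.3116]  K=[-0.3749]  nu=[-1.3400]  x^+=[-0.7977]  P^+=[0.0231]
step 2: x^-=[-0.7977]  P^-=[0.2631]  H_jac=[-1.5954]  S=[0.8296]  K=[-0.5059]  nu=[1.9637]  x^+=[-1.7912]  P^+=[0.0507]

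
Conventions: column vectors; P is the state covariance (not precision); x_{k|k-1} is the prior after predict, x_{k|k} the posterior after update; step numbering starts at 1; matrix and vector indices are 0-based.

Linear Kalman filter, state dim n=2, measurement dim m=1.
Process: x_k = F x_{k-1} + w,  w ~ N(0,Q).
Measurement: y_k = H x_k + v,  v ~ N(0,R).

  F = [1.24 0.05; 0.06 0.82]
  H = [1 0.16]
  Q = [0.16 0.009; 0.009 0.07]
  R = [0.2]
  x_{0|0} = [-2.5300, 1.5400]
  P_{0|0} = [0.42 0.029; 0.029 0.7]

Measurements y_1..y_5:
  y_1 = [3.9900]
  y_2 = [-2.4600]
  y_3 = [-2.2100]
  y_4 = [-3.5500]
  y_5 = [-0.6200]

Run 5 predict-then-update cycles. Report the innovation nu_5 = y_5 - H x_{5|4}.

step 1: x^-=[-3.0602, 1.1110]  P^-=[0.8111 0.0985; 0.0985 0.5450]  S=[1.0566]  K=[0.7826; 0.1758]  nu=[6.8724]  x^+=[2.3181, 2.3190]  P^+=[0.1640 -0.0468; -0.0468 0.5124]
step 2: x^-=[2.9904, 2.0407]  P^-=[0.4077 -0.0055; -0.0055 0.4105]  S=[0.6164]  K=[0.6599; 0.0976]  nu=[-5.7769]  x^+=[-0.8219, 1.4771]  P^+=[0.1392 -0.0452; -0.0452 0.4047]
step 3: x^-=[-0.9453, 1.1619]  P^-=[0.3695 -0.0102; -0.0102 0.3381]  S=[0.5749]  K=[0.6399; 0.0764]  nu=[-1.4506]  x^+=[-1.8735, 1.0510]  P^+=[0.1341 -0.0383; -0.0383 0.3348]
step 4: x^-=[-2.2706, 0.7494]  P^-=[0.3623 -0.0063; -0.0063 0.2918]  S=[0.5677]  K=[0.6363; 0.0711]  nu=[-1.3993]  x^+=[-3.1610, 0.6500]  P^+=[0.1324 -0.0320; -0.0320 0.2890]
step 5: x^-=[-3.8872, 0.3433]  P^-=[0.3603 -0.0020; -0.0020 0.2616]  S=[0.5664]  K=[0.6356; 0.0705]  nu=[3.2123]  x^+=[-1.8454, 0.5696]  P^+=[0.1315 -0.0273; -0.0273 0.2588]

innov = [3.2123]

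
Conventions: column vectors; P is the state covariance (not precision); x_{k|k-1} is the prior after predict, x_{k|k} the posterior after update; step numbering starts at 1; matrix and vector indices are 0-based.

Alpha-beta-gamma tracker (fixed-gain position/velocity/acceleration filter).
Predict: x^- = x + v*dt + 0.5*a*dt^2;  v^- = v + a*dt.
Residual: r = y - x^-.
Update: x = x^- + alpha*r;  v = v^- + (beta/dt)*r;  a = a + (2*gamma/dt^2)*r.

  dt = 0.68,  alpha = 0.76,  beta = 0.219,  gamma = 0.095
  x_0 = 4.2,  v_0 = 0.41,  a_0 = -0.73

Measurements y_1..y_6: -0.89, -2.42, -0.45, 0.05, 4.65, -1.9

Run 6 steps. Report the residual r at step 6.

step 1: x_pred=4.3100  r=-5.2000  x^+=0.3580  v^+=-1.7611  a^+=-2.8667
step 2: x_pred=-1.5023  r=-0.9177  x^+=-2.1998  v^+=-4.0060  a^+=-3.2438
step 3: x_pred=-5.6738  r=5.2238  x^+=-1.7037  v^+=-4.5294  a^+=-1.0973
step 4: x_pred=-5.0374  r=5.0874  x^+=-1.1710  v^+=-3.6371  a^+=0.9931
step 5: x_pred=-3.4146  r=8.0646  x^+=2.7145  v^+=-0.3645  a^+=4.3069
step 6: x_pred=3.4624  r=-5.3624  x^+=-0.6130  v^+=0.8371  a^+=2.1035

resid = -5.3624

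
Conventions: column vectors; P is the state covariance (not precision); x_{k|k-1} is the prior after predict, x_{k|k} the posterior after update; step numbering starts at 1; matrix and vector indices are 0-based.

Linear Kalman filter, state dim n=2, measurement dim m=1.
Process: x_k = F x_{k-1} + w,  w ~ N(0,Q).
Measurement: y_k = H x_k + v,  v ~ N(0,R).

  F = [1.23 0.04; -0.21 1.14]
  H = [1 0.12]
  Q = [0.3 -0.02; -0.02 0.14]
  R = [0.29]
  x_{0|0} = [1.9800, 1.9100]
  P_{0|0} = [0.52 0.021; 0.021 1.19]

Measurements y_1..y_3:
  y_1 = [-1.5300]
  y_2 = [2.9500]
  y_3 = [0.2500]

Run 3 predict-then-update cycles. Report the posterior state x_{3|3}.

step 1: x^-=[2.5118, 1.7616]  P^-=[1.0907 -0.0708; -0.0708 1.6994]  S=[1.3882]  K=[0.7796; 0.0959]  nu=[-4.2532]  x^+=[-0.8039, 1.3537]  P^+=[0.2470 -0.1746; -0.1746 1.6866]
step 2: x^-=[-0.9347, 1.7120]  P^-=[0.6592 -0.2502; -0.2502 2.4264]  S=[0.9241]  K=[0.6809; 0.0443]  nu=[3.6792]  x^+=[1.5704, 1.8750]  P^+=[0.2308 -0.2781; -0.2781 2.4246]
step 3: x^-=[2.0066, 1.8077]  P^-=[0.6257 -0.3567; -0.3567 3.4344]  S=[0.8796]  K=[0.6627; 0.0630]  nu=[-1.9736]  x^+=[0.6987, 1.6833]  P^+=[0.2394 -0.3934; -0.3934 3.4309]

x_post = [0.6987, 1.6833]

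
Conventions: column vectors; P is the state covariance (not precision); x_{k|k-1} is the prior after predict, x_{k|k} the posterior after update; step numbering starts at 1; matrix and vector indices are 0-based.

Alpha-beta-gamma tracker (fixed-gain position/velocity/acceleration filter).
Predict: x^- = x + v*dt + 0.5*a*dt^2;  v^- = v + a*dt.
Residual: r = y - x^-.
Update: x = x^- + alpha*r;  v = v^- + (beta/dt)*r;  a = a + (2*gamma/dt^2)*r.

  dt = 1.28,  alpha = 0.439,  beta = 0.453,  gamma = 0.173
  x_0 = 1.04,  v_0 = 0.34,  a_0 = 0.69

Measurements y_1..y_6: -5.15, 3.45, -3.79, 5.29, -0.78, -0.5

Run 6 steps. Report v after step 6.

step 1: x_pred=2.0404  r=-7.1904  x^+=-1.1162  v^+=-1.3215  a^+=-0.8285
step 2: x_pred=-3.4864  r=6.9364  x^+=-0.4413  v^+=0.0728  a^+=0.6364
step 3: x_pred=0.1732  r=-3.9632  x^+=-1.5666  v^+=-0.5152  a^+=-0.2006
step 4: x_pred=-2.3905  r=7.6805  x^+=0.9813  v^+=1.9462  a^+=1.4214
step 5: x_pred=4.6368  r=-5.4168  x^+=2.2588  v^+=1.8485  a^+=0.2775
step 6: x_pred=4.8522  r=-5.3522  x^+=2.5026  v^+=0.3095  a^+=-0.8528

v_post = 0.3095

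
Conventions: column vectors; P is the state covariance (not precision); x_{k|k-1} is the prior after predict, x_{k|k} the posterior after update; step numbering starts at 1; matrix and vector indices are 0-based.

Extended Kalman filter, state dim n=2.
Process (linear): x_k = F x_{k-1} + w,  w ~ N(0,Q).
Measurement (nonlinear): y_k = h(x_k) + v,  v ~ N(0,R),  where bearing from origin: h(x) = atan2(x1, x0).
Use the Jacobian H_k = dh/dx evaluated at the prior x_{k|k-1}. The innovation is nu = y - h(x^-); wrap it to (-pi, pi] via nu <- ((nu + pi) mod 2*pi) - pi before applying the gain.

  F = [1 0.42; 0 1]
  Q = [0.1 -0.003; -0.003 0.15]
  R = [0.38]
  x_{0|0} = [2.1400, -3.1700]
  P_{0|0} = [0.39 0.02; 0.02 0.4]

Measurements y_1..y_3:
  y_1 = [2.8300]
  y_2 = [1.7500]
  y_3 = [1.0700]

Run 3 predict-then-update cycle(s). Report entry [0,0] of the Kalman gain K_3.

K[0,0] = 0.1778

step 1: x^-=[0.8086, -3.1700]  P^-=[0.5774 0.1850; 0.1850 0.5500]  H_jac=[0.2962 0.0756]  S=[0.4421]  K=[0.4184; 0.2179]  nu=[-2.1321]  x^+=[-0.0836, -3.6347]  P^+=[0.5000 0.1447; 0.1447 0.5290]
step 2: x^-=[-1.6102, -3.6347]  P^-=[0.8148 0.3639; 0.3639 0.6790]  H_jac=[0.2300 -0.1019]  S=[0.4131]  K=[0.3639; 0.0351]  nu=[-2.5454]  x^+=[-2.5364, -3.7241]  P^+=[0.7601 0.3586; 0.3586 0.6785]
step 3: x^-=[-4.1005, -3.7241]  P^-=[1.2810 0.6406; 0.6406 0.8285]  H_jac=[0.1214 -0.1336]  S=[0.3929]  K=[0.1778; -0.0839]  nu=[-2.8089]  x^+=[-4.6001, -3.4883]  P^+=[1.2686 0.6464; 0.6464 0.8257]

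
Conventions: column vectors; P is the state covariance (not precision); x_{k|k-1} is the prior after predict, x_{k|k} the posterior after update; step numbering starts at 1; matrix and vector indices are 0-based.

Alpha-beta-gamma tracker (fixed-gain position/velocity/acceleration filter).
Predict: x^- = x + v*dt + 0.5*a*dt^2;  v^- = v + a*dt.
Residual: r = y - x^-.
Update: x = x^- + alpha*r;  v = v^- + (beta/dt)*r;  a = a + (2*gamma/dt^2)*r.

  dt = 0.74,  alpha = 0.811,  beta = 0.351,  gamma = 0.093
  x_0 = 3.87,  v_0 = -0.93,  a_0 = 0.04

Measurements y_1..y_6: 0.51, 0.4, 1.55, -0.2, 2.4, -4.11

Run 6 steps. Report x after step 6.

step 1: x_pred=3.1928  r=-2.6828  x^+=1.0170  v^+=-2.1729  a^+=-0.8712
step 2: x_pred=-0.8294  r=1.2294  x^+=0.1676  v^+=-2.2345  a^+=-0.4536
step 3: x_pred=-1.6101  r=3.1601  x^+=0.9527  v^+=-1.0712  a^+=0.6197
step 4: x_pred=0.3297  r=-0.5297  x^+=-0.0999  v^+=-0.8639  a^+=0.4398
step 5: x_pred=-0.6188  r=3.0188  x^+=1.8295  v^+=0.8934  a^+=1.4652
step 6: x_pred=2.8917  r=-7.0017  x^+=-2.7867  v^+=-1.3435  a^+=-0.9131

x_post = -2.7867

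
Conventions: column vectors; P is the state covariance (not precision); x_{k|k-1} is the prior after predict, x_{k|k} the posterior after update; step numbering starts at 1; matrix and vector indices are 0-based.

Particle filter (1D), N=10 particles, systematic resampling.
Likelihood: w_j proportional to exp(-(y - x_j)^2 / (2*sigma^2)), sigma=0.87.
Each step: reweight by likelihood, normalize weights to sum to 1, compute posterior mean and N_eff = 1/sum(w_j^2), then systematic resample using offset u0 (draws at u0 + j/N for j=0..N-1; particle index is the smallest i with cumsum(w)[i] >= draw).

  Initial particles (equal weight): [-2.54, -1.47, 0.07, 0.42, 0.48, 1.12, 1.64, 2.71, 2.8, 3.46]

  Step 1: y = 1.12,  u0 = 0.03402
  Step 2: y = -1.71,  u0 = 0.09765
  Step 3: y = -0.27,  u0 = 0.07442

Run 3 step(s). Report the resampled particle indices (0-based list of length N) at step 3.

step 1: w=[0.0000, 0.0028, 0.1153, 0.1728, 0.1822, 0.2388, 0.1997, 0.0450, 0.0370, 0.0064]  mean=1.0065  Neff=5.6599  idx=[2, 3, 3, 4, 4, 5, 5, 6, 6, 7]
step 2: w=[0.3870, 0.1567, 0.1567, 0.1321, 0.1321, 0.0158, 0.0158, 0.0019, 0.0019, 0.0000]  mean=0.3272  Neff=4.2681  idx=[0, 0, 0, 1, 1, 2, 2, 3, 4, 7]
step 3: w=[0.1292, 0.1292, 0.1292, 0.1018, 0.1018, 0.1018, 0.1018, 0.0962, 0.0962, 0.0125]  mean=0.3111  Neff=9.0697  idx=[0, 1, 2, 2, 3, 4, 5, 6, 7, 8]

resampled_idx = [0, 1, 2, 2, 3, 4, 5, 6, 7, 8]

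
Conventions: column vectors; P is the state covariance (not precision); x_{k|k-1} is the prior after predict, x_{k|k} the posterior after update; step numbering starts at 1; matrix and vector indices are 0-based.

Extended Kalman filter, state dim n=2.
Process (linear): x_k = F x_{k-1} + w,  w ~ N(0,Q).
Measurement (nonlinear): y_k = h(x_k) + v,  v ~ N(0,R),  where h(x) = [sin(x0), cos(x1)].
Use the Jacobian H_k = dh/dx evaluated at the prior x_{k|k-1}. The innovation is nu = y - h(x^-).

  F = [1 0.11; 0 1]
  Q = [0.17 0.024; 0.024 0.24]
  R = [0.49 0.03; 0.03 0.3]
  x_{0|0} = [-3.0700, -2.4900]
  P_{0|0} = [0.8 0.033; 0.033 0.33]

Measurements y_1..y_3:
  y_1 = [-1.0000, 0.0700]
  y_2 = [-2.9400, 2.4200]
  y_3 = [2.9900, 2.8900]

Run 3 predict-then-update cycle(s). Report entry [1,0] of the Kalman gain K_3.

K[1,0] = 0.0334

step 1: x^-=[-3.3439, -2.4900]  P^-=[0.9813 0.0933; 0.0933 0.5700]  H_jac=[-0.9796 0.0000; 0.0000 0.6065]  S=[1.4316 -0.0254; -0.0254 0.5096]  K=[-0.6700 0.0776; -0.0518 0.6757]  nu=[-1.2009, 0.8651]  x^+=[-2.4721, -1.8432]  P^+=[0.3328 0.0052; 0.0052 0.3317]
step 2: x^-=[-2.6748, -1.8432]  P^-=[0.5079 0.0657; 0.0657 0.5717]  H_jac=[-0.8930 0.0000; 0.0000 0.9631]  S=[0.8951 -0.0265; -0.0265 0.8303]  K=[-0.5050 0.0601; -0.0460 0.6617]  nu=[-2.4900, 2.6890]  x^+=[-1.2558, 0.0505]  P^+=[0.2751 0.0030; 0.0030 0.2047]
step 3: x^-=[-1.2502, 0.0505]  P^-=[0.4482 0.0495; 0.0495 0.4447]  H_jac=[0.3151 0.0000; 0.0000 -0.0505]  S=[0.5345 0.0292; 0.0292 0.3011]  K=[0.2661 -0.0341; 0.0334 -0.0778]  nu=[3.9391, 1.8913]  x^+=[-0.2665, 0.0351]  P^+=[0.4105 0.0446; 0.0446 0.4424]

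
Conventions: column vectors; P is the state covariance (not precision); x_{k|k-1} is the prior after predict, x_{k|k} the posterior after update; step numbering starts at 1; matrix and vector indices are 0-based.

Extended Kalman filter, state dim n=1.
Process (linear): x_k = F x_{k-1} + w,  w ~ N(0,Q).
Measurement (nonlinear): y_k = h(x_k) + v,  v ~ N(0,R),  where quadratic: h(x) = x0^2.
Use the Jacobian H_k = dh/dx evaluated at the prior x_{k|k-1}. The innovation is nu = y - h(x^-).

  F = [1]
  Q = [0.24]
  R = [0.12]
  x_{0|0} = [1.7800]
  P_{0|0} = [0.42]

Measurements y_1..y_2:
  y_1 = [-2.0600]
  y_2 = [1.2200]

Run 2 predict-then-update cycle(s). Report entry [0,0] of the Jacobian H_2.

H_jac[0,0] = 0.6642

step 1: x^-=[1.7800]  P^-=[0.6600]  H_jac=[3.5600]  S=[8.4846]  K=[0.2769]  nu=[-5.2284]  x^+=[0.3321]  P^+=[0.0093]
step 2: x^-=[0.3321]  P^-=[0.2493]  H_jac=[0.6642]  S=[0.2300]  K=[0.7200]  nu=[1.1097]  x^+=[1.1312]  P^+=[0.1301]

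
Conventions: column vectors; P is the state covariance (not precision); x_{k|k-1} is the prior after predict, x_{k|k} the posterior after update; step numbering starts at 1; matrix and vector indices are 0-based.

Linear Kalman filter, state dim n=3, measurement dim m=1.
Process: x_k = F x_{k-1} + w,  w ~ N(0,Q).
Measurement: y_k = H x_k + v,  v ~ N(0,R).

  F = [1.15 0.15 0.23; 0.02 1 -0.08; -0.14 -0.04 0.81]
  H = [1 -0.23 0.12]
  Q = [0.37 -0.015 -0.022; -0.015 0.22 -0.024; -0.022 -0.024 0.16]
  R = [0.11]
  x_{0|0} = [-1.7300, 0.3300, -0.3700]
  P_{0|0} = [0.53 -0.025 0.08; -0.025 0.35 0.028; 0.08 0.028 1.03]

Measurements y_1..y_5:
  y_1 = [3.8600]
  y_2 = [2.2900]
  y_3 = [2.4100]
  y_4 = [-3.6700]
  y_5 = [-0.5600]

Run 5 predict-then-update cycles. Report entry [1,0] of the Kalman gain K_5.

K[1,0] = 0.1409

step 1: x^-=[-2.0251, 0.3250, -0.0707]  P^-=[1.1689 0.0010 0.1592; 0.0010 0.5711 -0.0777; 0.1592 -0.0777 0.8265]  S=[1.3631]  K=[0.8714; -0.1025; 0.2027]  nu=[5.9683]  x^+=[3.1758, -0.2865, 1.1390]  P^+=[0.1339 0.1227 -0.0815; 0.1227 0.5568 -0.0494; -0.0815 -0.0494 0.7705]
step 2: x^-=[3.8711, -0.3141, 0.4895]  P^-=[0.5961 0.1953 0.0096; 0.1953 0.7948 -0.1563; 0.0096 -0.1563 0.6921]  S=[0.6792]  K=[0.8132; -0.0093; 0.1893]  nu=[-1.7121]  x^+=[2.4788, -0.2982, 0.1654]  P^+=[0.1469 0.2004 -0.0950; 0.2004 0.7948 -0.1551; -0.0950 -0.1551 0.6678]
step 3: x^-=[2.8440, -0.2618, -0.2011]  P^-=[0.6257 0.3008 -0.0423; 0.3008 1.0522 -0.2564; -0.0423 -0.2564 0.6361]  S=[0.6662]  K=[0.8278; 0.0421; 0.1396]  nu=[-0.4701]  x^+=[2.4549, -0.2816, -0.2667]  P^+=[0.1692 0.2776 -0.1193; 0.2776 1.0511 -0.2603; -0.1193 -0.2603 0.6231]
step 4: x^-=[2.7195, -0.2112, -0.5485]  P^-=[0.6651 0.4088 -0.0946; 0.4088 1.3282 -0.3610; -0.0946 -0.3610 0.6209]  S=[0.6635]  K=[0.8436; 0.0905; 0.0949]  nu=[-6.3722]  x^+=[-2.6564, -0.7878, -1.1530]  P^+=[0.1929 0.3582 -0.1477; 0.3582 1.3228 -0.3667; -0.1477 -0.3667 0.6149]
step 5: x^-=[-3.4382, -0.7487, -0.5305]  P^-=[0.7076 0.5225 -0.1444; 0.5225 1.6203 -0.4699; -0.1444 -0.4699 0.6306]  S=[0.6633]  K=[0.8595; 0.1409; 0.0593]  nu=[2.7697]  x^+=[-1.0578, -0.3584, -0.3663]  P^+=[0.2176 0.4422 -0.1782; 0.4422 1.6071 -0.4755; -0.1782 -0.4755 0.6283]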